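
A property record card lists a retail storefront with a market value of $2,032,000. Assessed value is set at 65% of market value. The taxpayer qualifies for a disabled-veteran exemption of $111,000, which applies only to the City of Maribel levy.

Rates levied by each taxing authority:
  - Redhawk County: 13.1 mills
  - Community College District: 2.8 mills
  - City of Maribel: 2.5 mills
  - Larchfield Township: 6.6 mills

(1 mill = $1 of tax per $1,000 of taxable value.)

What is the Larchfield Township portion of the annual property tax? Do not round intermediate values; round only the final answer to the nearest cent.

$8,717.28

Assessed value = $2,032,000 × 0.65 = $1,320,800
Larchfield Township taxable value = $1,320,800 (exemption does not apply)
Larchfield Township levy = $1,320,800 × 0.0066 = $8,717.28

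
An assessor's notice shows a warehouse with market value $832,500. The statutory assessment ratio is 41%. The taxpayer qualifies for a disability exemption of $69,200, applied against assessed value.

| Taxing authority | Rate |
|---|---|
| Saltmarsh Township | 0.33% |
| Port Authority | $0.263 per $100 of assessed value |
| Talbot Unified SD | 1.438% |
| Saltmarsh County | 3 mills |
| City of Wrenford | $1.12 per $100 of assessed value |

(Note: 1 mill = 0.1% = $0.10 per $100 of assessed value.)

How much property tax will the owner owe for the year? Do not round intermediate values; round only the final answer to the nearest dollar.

$9,391

Assessed value = $832,500 × 0.41 = $341,325
Taxable value = $341,325 − $69,200 = $272,125
Saltmarsh Township: $272,125 × 0.0033 = $898.0125
Port Authority: $272,125 × 0.00263 = $715.68875
Talbot Unified SD: $272,125 × 0.01438 = $3,913.1575
Saltmarsh County: $272,125 × 0.003 = $816.375
City of Wrenford: $272,125 × 0.0112 = $3,047.8
Total = $9,391.03375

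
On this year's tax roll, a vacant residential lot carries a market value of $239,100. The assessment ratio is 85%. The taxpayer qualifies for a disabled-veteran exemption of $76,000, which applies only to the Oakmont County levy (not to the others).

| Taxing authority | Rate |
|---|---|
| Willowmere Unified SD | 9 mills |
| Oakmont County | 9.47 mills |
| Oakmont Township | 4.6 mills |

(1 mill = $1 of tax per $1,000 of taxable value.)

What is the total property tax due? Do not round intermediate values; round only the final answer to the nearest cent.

$3,968.91

Assessed value = $239,100 × 0.85 = $203,235
Willowmere Unified SD: $203,235 × 0.009 = $1,829.115
Oakmont County: ($203,235 − $76,000) × 0.00947 = $127,235 × 0.00947 = $1,204.91545
Oakmont Township: $203,235 × 0.0046 = $934.881
Total = $3,968.91145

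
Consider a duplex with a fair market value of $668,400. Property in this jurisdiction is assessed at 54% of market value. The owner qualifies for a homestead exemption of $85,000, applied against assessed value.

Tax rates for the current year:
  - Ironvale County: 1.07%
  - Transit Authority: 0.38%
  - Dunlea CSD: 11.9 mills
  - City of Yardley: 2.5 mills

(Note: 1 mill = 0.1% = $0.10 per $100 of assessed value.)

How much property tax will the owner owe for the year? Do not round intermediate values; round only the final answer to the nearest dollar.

Assessed value = $668,400 × 0.54 = $360,936
Taxable value = $360,936 − $85,000 = $275,936
Ironvale County: $275,936 × 0.0107 = $2,952.5152
Transit Authority: $275,936 × 0.0038 = $1,048.5568
Dunlea CSD: $275,936 × 0.0119 = $3,283.6384
City of Yardley: $275,936 × 0.0025 = $689.84
Total = $7,974.5504

$7,975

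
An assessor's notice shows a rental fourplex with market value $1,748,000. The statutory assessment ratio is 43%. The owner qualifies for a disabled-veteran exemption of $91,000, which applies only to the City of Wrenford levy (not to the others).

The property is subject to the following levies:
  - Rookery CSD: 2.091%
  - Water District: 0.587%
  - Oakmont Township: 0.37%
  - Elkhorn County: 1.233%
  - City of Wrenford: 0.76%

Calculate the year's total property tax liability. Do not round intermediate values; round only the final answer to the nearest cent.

$37,198.57

Assessed value = $1,748,000 × 0.43 = $751,640
Rookery CSD: $751,640 × 0.02091 = $15,716.7924
Water District: $751,640 × 0.00587 = $4,412.1268
Oakmont Township: $751,640 × 0.0037 = $2,781.068
Elkhorn County: $751,640 × 0.01233 = $9,267.7212
City of Wrenford: ($751,640 − $91,000) × 0.0076 = $660,640 × 0.0076 = $5,020.864
Total = $37,198.5724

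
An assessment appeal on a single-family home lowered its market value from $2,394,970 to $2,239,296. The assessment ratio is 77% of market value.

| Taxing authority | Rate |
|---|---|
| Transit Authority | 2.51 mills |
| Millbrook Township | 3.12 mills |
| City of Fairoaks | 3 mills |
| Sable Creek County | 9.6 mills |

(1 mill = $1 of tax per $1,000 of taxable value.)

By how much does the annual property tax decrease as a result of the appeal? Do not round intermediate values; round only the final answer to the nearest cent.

$2,185.21

Old assessed value = $2,394,970 × 0.77 = $1,844,126.9
New assessed value = $2,239,296 × 0.77 = $1,724,257.92
Combined rate = 0.00251 + 0.00312 + 0.003 + 0.0096 = 0.01823
Old tax = $1,844,126.9 × 0.01823 = $33,618.433387
New tax = $1,724,257.92 × 0.01823 = $31,433.2218816
Reduction = $33,618.433387 − $31,433.2218816 = $2,185.2115054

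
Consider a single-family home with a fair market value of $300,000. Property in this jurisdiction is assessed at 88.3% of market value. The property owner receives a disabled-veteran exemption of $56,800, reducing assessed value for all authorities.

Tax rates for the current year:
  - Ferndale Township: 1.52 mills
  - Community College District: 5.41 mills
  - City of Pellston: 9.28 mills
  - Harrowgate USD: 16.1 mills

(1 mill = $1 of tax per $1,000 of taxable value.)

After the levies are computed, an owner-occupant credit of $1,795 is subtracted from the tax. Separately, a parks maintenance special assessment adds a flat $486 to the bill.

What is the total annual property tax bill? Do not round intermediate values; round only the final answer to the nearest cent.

$5,414.71

Assessed value = $300,000 × 0.883 = $264,900
Taxable value = $264,900 − $56,800 = $208,100
Ferndale Township: $208,100 × 0.00152 = $316.312
Community College District: $208,100 × 0.00541 = $1,125.821
City of Pellston: $208,100 × 0.00928 = $1,931.168
Harrowgate USD: $208,100 × 0.0161 = $3,350.41
Levies subtotal = $6,723.711
After credit = $6,723.711 − $1,795 = $4,928.711
Total = $4,928.711 + $486 = $5,414.711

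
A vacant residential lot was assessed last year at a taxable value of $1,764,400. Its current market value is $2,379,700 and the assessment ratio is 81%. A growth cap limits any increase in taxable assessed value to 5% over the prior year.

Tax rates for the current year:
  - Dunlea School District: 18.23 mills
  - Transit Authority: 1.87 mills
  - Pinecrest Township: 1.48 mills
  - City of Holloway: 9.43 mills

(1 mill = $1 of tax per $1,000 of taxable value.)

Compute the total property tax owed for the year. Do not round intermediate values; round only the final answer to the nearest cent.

Uncapped assessed value = $2,379,700 × 0.81 = $1,927,557
Cap limit = $1,764,400 × 1.05 = $1,852,620
Taxable assessed value = min($1,927,557, $1,852,620) = $1,852,620 (cap binds)
Dunlea School District: $1,852,620 × 0.01823 = $33,773.2626
Transit Authority: $1,852,620 × 0.00187 = $3,464.3994
Pinecrest Township: $1,852,620 × 0.00148 = $2,741.8776
City of Holloway: $1,852,620 × 0.00943 = $17,470.2066
Total = $57,449.7462

$57,449.75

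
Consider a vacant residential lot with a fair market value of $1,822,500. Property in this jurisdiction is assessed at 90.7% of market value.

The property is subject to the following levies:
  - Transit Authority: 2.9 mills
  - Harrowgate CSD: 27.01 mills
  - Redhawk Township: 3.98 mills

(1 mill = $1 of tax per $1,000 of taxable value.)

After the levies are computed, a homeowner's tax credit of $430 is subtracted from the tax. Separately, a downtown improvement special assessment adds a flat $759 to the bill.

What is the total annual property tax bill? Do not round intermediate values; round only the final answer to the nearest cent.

Assessed value = $1,822,500 × 0.907 = $1,653,007.5
Transit Authority: $1,653,007.5 × 0.0029 = $4,793.72175
Harrowgate CSD: $1,653,007.5 × 0.02701 = $44,647.732575
Redhawk Township: $1,653,007.5 × 0.00398 = $6,578.96985
Levies subtotal = $56,020.424175
After credit = $56,020.424175 − $430 = $55,590.424175
Total = $55,590.424175 + $759 = $56,349.424175

$56,349.42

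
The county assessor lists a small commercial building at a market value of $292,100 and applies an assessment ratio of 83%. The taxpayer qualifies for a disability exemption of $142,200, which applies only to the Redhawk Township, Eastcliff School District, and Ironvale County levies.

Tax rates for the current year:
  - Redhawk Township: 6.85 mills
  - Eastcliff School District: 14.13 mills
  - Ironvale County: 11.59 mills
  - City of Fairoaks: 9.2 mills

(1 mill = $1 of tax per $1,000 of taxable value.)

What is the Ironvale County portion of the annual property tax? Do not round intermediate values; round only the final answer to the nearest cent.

$1,161.82

Assessed value = $292,100 × 0.83 = $242,443
Ironvale County taxable value = $242,443 − $142,200 = $100,243
Ironvale County levy = $100,243 × 0.01159 = $1,161.81637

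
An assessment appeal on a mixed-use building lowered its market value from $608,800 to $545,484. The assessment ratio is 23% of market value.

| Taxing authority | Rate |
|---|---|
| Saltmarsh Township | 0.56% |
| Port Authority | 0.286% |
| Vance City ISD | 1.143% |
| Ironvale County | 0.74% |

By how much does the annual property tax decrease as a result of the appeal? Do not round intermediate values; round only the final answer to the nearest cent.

$397.42

Old assessed value = $608,800 × 0.23 = $140,024
New assessed value = $545,484 × 0.23 = $125,461.32
Combined rate = 0.0056 + 0.00286 + 0.01143 + 0.0074 = 0.02729
Old tax = $140,024 × 0.02729 = $3,821.25496
New tax = $125,461.32 × 0.02729 = $3,423.8394228
Reduction = $3,821.25496 − $3,423.8394228 = $397.4155372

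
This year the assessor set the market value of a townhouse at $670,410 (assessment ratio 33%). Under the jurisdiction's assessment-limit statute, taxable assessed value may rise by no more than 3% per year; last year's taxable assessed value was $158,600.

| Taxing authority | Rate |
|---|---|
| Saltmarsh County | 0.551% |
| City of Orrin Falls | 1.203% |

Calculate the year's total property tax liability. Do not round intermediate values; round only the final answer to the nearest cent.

$2,865.30

Uncapped assessed value = $670,410 × 0.33 = $221,235.3
Cap limit = $158,600 × 1.03 = $163,358
Taxable assessed value = min($221,235.3, $163,358) = $163,358 (cap binds)
Saltmarsh County: $163,358 × 0.00551 = $900.10258
City of Orrin Falls: $163,358 × 0.01203 = $1,965.19674
Total = $2,865.29932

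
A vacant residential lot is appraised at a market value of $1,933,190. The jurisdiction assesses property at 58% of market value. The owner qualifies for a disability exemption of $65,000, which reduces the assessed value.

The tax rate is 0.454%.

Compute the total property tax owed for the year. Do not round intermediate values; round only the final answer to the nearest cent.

Assessed value = $1,933,190 × 0.58 = $1,121,250.2
Taxable value = $1,121,250.2 − $65,000 = $1,056,250.2
Tax = $1,056,250.2 × 0.00454 = $4,795.375908

$4,795.38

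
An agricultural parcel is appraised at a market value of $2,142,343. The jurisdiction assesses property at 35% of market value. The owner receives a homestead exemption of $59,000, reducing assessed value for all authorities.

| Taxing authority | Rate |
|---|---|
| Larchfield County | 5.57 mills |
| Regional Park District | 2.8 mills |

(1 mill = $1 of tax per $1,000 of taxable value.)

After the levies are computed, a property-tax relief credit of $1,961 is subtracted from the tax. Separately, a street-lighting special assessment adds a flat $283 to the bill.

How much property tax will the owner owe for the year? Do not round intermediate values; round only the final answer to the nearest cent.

$4,104.16

Assessed value = $2,142,343 × 0.35 = $749,820.05
Taxable value = $749,820.05 − $59,000 = $690,820.05
Larchfield County: $690,820.05 × 0.00557 = $3,847.8676785
Regional Park District: $690,820.05 × 0.0028 = $1,934.29614
Levies subtotal = $5,782.1638185
After credit = $5,782.1638185 − $1,961 = $3,821.1638185
Total = $3,821.1638185 + $283 = $4,104.1638185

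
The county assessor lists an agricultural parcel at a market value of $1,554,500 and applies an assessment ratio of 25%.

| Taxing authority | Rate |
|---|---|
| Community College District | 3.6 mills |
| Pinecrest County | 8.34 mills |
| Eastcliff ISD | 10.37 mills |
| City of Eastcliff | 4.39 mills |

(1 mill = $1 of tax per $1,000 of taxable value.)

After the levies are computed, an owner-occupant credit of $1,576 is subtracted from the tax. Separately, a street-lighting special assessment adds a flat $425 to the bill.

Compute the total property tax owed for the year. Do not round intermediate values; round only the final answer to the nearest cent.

Assessed value = $1,554,500 × 0.25 = $388,625
Community College District: $388,625 × 0.0036 = $1,399.05
Pinecrest County: $388,625 × 0.00834 = $3,241.1325
Eastcliff ISD: $388,625 × 0.01037 = $4,030.04125
City of Eastcliff: $388,625 × 0.00439 = $1,706.06375
Levies subtotal = $10,376.2875
After credit = $10,376.2875 − $1,576 = $8,800.2875
Total = $8,800.2875 + $425 = $9,225.2875

$9,225.29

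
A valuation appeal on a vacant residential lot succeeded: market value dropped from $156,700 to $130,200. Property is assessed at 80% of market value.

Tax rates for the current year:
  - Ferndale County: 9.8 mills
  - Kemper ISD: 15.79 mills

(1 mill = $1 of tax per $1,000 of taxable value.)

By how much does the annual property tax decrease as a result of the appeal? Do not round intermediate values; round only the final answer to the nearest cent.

Old assessed value = $156,700 × 0.8 = $125,360
New assessed value = $130,200 × 0.8 = $104,160
Combined rate = 0.0098 + 0.01579 = 0.02559
Old tax = $125,360 × 0.02559 = $3,207.9624
New tax = $104,160 × 0.02559 = $2,665.4544
Reduction = $3,207.9624 − $2,665.4544 = $542.508

$542.51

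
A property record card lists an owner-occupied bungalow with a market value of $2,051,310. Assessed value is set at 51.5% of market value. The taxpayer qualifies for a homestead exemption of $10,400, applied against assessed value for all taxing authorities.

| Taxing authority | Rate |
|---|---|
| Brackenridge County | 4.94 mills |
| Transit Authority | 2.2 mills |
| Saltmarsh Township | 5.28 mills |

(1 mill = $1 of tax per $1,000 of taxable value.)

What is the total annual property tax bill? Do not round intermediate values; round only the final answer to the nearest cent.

Assessed value = $2,051,310 × 0.515 = $1,056,424.65
Taxable value = $1,056,424.65 − $10,400 = $1,046,024.65
Brackenridge County: $1,046,024.65 × 0.00494 = $5,167.361771
Transit Authority: $1,046,024.65 × 0.0022 = $2,301.25423
Saltmarsh Township: $1,046,024.65 × 0.00528 = $5,523.010152
Total = $5,167.361771 + $2,301.25423 + $5,523.010152 = $12,991.626153

$12,991.63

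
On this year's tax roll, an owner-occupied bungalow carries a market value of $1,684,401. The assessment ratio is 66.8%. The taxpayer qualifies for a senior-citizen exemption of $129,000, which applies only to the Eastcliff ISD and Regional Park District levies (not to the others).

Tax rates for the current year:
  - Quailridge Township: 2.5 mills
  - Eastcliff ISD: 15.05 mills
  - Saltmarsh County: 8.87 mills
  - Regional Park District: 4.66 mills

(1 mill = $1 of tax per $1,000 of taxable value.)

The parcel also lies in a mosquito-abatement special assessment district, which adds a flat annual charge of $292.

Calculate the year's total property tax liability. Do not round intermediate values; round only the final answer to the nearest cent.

Assessed value = $1,684,401 × 0.668 = $1,125,179.868
Quailridge Township: $1,125,179.868 × 0.0025 = $2,812.94967
Eastcliff ISD: ($1,125,179.868 − $129,000) × 0.01505 = $996,179.868 × 0.01505 = $14,992.5070134
Saltmarsh County: $1,125,179.868 × 0.00887 = $9,980.34542916
Regional Park District: ($1,125,179.868 − $129,000) × 0.00466 = $996,179.868 × 0.00466 = $4,642.19818488
Levies subtotal = $32,428.00029744
Total = $32,428.00029744 + $292 = $32,720.00029744

$32,720.00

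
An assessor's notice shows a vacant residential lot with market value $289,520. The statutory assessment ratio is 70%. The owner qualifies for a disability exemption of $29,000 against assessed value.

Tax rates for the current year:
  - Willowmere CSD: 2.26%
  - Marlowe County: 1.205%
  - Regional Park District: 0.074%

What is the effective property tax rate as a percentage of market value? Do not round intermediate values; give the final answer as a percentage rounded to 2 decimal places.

2.12%

Assessed value = $289,520 × 0.7 = $202,664
Taxable value = $202,664 − $29,000 = $173,664
Willowmere CSD: $173,664 × 0.0226 = $3,924.8064
Marlowe County: $173,664 × 0.01205 = $2,092.6512
Regional Park District: $173,664 × 0.00074 = $128.51136
Total tax = $6,145.96896
Effective rate = $6,145.96896 ÷ $289,520 = 2.12% of market value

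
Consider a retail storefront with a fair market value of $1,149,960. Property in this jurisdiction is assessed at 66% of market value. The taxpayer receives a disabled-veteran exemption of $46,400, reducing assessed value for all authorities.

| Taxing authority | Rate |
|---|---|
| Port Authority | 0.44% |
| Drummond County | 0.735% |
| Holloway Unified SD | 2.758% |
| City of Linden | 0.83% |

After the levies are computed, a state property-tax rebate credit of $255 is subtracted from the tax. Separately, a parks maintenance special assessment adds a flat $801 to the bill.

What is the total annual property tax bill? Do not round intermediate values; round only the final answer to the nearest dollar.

$34,486

Assessed value = $1,149,960 × 0.66 = $758,973.6
Taxable value = $758,973.6 − $46,400 = $712,573.6
Port Authority: $712,573.6 × 0.0044 = $3,135.32384
Drummond County: $712,573.6 × 0.00735 = $5,237.41596
Holloway Unified SD: $712,573.6 × 0.02758 = $19,652.779888
City of Linden: $712,573.6 × 0.0083 = $5,914.36088
Levies subtotal = $33,939.880568
After credit = $33,939.880568 − $255 = $33,684.880568
Total = $33,684.880568 + $801 = $34,485.880568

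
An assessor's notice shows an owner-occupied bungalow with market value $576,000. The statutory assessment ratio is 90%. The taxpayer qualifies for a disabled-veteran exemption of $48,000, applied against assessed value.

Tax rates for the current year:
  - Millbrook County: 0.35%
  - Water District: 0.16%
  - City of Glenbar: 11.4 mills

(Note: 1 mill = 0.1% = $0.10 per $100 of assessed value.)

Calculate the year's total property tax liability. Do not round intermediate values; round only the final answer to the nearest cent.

$7,761.60

Assessed value = $576,000 × 0.9 = $518,400
Taxable value = $518,400 − $48,000 = $470,400
Millbrook County: $470,400 × 0.0035 = $1,646.4
Water District: $470,400 × 0.0016 = $752.64
City of Glenbar: $470,400 × 0.0114 = $5,362.56
Total = $7,761.6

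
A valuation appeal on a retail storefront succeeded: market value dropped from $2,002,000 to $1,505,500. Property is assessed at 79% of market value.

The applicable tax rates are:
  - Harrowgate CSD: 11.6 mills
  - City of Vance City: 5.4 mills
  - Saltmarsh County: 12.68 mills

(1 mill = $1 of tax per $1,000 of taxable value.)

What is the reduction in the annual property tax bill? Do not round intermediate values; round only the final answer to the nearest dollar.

$11,642

Old assessed value = $2,002,000 × 0.79 = $1,581,580
New assessed value = $1,505,500 × 0.79 = $1,189,345
Combined rate = 0.0116 + 0.0054 + 0.01268 = 0.02968
Old tax = $1,581,580 × 0.02968 = $46,941.2944
New tax = $1,189,345 × 0.02968 = $35,299.7596
Reduction = $46,941.2944 − $35,299.7596 = $11,641.5348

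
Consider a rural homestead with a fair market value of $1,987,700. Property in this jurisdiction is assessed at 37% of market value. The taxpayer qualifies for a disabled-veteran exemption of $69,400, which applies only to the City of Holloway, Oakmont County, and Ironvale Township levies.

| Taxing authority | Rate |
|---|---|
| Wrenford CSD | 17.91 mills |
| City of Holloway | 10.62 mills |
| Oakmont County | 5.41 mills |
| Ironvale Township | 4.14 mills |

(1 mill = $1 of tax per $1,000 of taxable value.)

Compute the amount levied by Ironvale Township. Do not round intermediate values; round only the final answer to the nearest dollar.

$2,757

Assessed value = $1,987,700 × 0.37 = $735,449
Ironvale Township taxable value = $735,449 − $69,400 = $666,049
Ironvale Township levy = $666,049 × 0.00414 = $2,757.44286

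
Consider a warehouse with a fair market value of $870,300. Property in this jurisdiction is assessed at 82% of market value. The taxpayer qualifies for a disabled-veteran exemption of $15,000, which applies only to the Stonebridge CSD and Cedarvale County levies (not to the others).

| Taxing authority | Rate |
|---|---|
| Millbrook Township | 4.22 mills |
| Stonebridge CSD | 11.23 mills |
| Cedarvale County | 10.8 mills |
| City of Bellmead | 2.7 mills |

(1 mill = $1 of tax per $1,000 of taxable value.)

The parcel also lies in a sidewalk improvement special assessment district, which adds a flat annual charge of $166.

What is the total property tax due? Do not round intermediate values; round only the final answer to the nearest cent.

$20,495.60

Assessed value = $870,300 × 0.82 = $713,646
Millbrook Township: $713,646 × 0.00422 = $3,011.58612
Stonebridge CSD: ($713,646 − $15,000) × 0.01123 = $698,646 × 0.01123 = $7,845.79458
Cedarvale County: ($713,646 − $15,000) × 0.0108 = $698,646 × 0.0108 = $7,545.3768
City of Bellmead: $713,646 × 0.0027 = $1,926.8442
Levies subtotal = $20,329.6017
Total = $20,329.6017 + $166 = $20,495.6017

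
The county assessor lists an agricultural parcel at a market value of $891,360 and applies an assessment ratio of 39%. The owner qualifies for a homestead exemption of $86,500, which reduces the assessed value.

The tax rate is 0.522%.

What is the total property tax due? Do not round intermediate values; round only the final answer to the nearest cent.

$1,363.10

Assessed value = $891,360 × 0.39 = $347,630.4
Taxable value = $347,630.4 − $86,500 = $261,130.4
Tax = $261,130.4 × 0.00522 = $1,363.100688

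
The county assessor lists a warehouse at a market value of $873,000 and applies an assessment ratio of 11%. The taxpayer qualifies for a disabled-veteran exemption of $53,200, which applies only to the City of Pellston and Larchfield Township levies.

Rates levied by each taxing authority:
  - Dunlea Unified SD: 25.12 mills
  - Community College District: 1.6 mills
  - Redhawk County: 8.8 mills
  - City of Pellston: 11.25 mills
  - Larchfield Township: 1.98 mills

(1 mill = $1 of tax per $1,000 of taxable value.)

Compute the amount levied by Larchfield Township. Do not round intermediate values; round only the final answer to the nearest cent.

Assessed value = $873,000 × 0.11 = $96,030
Larchfield Township taxable value = $96,030 − $53,200 = $42,830
Larchfield Township levy = $42,830 × 0.00198 = $84.8034

$84.80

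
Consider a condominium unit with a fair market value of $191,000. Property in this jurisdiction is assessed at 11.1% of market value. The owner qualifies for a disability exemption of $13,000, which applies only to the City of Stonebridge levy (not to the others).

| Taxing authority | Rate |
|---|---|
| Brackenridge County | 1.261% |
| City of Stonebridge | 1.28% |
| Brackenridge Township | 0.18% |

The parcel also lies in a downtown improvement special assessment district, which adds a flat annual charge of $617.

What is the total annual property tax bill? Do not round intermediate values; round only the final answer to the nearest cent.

$1,027.48

Assessed value = $191,000 × 0.111 = $21,201
Brackenridge County: $21,201 × 0.01261 = $267.34461
City of Stonebridge: ($21,201 − $13,000) × 0.0128 = $8,201 × 0.0128 = $104.9728
Brackenridge Township: $21,201 × 0.0018 = $38.1618
Levies subtotal = $410.47921
Total = $410.47921 + $617 = $1,027.47921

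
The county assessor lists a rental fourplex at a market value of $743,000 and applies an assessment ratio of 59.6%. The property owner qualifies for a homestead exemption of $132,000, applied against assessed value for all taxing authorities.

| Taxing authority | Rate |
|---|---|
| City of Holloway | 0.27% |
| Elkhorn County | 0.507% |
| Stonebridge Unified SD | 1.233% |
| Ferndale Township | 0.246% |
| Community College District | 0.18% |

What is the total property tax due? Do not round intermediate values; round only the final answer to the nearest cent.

$7,571.77

Assessed value = $743,000 × 0.596 = $442,828
Taxable value = $442,828 − $132,000 = $310,828
City of Holloway: $310,828 × 0.0027 = $839.2356
Elkhorn County: $310,828 × 0.00507 = $1,575.89796
Stonebridge Unified SD: $310,828 × 0.01233 = $3,832.50924
Ferndale Township: $310,828 × 0.00246 = $764.63688
Community College District: $310,828 × 0.0018 = $559.4904
Total = $839.2356 + $1,575.89796 + $3,832.50924 + $764.63688 + $559.4904 = $7,571.77008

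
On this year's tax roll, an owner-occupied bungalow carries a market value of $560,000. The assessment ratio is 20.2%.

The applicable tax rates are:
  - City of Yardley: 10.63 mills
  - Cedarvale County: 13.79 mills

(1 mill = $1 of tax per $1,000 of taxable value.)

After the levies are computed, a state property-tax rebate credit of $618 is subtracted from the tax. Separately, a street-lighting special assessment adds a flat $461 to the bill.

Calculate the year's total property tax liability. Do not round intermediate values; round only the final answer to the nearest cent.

$2,605.39

Assessed value = $560,000 × 0.202 = $113,120
City of Yardley: $113,120 × 0.01063 = $1,202.4656
Cedarvale County: $113,120 × 0.01379 = $1,559.9248
Levies subtotal = $2,762.3904
After credit = $2,762.3904 − $618 = $2,144.3904
Total = $2,144.3904 + $461 = $2,605.3904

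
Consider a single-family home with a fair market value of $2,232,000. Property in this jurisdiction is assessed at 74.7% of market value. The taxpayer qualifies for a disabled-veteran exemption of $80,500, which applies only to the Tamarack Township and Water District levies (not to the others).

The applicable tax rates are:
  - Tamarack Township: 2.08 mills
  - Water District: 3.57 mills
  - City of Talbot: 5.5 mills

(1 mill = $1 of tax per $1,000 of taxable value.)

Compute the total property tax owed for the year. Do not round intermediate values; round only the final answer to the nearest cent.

$18,135.61

Assessed value = $2,232,000 × 0.747 = $1,667,304
Tamarack Township: ($1,667,304 − $80,500) × 0.00208 = $1,586,804 × 0.00208 = $3,300.55232
Water District: ($1,667,304 − $80,500) × 0.00357 = $1,586,804 × 0.00357 = $5,664.89028
City of Talbot: $1,667,304 × 0.0055 = $9,170.172
Total = $18,135.6146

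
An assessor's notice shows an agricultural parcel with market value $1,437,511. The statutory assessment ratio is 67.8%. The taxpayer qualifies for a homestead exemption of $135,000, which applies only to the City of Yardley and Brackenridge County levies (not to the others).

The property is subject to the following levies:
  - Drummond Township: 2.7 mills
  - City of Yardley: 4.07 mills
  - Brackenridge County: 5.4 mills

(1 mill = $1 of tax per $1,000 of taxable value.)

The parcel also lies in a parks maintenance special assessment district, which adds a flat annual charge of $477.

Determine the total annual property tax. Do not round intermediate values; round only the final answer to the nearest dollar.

Assessed value = $1,437,511 × 0.678 = $974,632.458
Drummond Township: $974,632.458 × 0.0027 = $2,631.5076366
City of Yardley: ($974,632.458 − $135,000) × 0.00407 = $839,632.458 × 0.00407 = $3,417.30410406
Brackenridge County: ($974,632.458 − $135,000) × 0.0054 = $839,632.458 × 0.0054 = $4,534.0152732
Levies subtotal = $10,582.82701386
Total = $10,582.82701386 + $477 = $11,059.82701386

$11,060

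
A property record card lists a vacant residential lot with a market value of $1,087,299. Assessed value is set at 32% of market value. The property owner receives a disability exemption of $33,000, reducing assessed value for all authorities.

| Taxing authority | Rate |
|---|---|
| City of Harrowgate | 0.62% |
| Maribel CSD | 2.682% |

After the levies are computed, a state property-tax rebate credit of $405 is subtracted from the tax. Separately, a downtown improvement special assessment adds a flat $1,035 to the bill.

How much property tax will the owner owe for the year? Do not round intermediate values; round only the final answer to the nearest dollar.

$11,029

Assessed value = $1,087,299 × 0.32 = $347,935.68
Taxable value = $347,935.68 − $33,000 = $314,935.68
City of Harrowgate: $314,935.68 × 0.0062 = $1,952.601216
Maribel CSD: $314,935.68 × 0.02682 = $8,446.5749376
Levies subtotal = $10,399.1761536
After credit = $10,399.1761536 − $405 = $9,994.1761536
Total = $9,994.1761536 + $1,035 = $11,029.1761536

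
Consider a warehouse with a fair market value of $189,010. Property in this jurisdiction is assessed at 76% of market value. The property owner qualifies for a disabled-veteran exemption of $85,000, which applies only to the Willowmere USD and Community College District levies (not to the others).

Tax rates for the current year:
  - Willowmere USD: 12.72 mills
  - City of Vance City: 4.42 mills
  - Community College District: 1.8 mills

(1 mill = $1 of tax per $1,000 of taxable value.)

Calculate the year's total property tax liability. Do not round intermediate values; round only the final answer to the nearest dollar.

$1,486

Assessed value = $189,010 × 0.76 = $143,647.6
Willowmere USD: ($143,647.6 − $85,000) × 0.01272 = $58,647.6 × 0.01272 = $745.997472
City of Vance City: $143,647.6 × 0.00442 = $634.922392
Community College District: ($143,647.6 − $85,000) × 0.0018 = $58,647.6 × 0.0018 = $105.56568
Total = $1,486.485544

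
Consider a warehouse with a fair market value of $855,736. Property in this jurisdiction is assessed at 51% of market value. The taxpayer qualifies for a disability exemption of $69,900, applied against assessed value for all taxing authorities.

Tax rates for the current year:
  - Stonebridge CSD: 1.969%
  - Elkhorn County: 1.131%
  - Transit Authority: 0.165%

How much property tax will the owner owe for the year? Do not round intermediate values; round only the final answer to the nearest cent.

$11,967.05

Assessed value = $855,736 × 0.51 = $436,425.36
Taxable value = $436,425.36 − $69,900 = $366,525.36
Stonebridge CSD: $366,525.36 × 0.01969 = $7,216.8843384
Elkhorn County: $366,525.36 × 0.01131 = $4,145.4018216
Transit Authority: $366,525.36 × 0.00165 = $604.766844
Total = $7,216.8843384 + $4,145.4018216 + $604.766844 = $11,967.053004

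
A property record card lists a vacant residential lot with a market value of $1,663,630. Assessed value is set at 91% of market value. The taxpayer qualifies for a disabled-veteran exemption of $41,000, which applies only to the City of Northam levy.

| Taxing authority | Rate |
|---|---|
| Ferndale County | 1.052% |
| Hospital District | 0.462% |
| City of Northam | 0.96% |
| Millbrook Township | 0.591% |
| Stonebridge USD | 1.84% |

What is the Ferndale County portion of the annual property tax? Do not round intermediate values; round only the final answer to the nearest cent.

Assessed value = $1,663,630 × 0.91 = $1,513,903.3
Ferndale County taxable value = $1,513,903.3 (exemption does not apply)
Ferndale County levy = $1,513,903.3 × 0.01052 = $15,926.262716

$15,926.26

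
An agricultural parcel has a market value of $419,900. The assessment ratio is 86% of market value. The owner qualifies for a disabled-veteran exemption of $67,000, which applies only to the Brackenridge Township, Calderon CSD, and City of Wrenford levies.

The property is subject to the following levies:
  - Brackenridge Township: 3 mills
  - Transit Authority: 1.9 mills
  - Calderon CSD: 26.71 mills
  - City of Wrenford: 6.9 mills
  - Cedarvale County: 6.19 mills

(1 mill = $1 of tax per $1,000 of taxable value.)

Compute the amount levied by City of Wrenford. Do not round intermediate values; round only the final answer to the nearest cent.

Assessed value = $419,900 × 0.86 = $361,114
City of Wrenford taxable value = $361,114 − $67,000 = $294,114
City of Wrenford levy = $294,114 × 0.0069 = $2,029.3866

$2,029.39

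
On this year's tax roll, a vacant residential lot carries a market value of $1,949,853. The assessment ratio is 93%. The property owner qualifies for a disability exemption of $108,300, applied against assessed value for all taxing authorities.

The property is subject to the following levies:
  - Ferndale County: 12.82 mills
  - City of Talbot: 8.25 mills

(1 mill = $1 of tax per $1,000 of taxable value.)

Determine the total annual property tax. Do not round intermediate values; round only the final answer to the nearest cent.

Assessed value = $1,949,853 × 0.93 = $1,813,363.29
Taxable value = $1,813,363.29 − $108,300 = $1,705,063.29
Ferndale County: $1,705,063.29 × 0.01282 = $21,858.9113778
City of Talbot: $1,705,063.29 × 0.00825 = $14,066.7721425
Total = $21,858.9113778 + $14,066.7721425 = $35,925.6835203

$35,925.68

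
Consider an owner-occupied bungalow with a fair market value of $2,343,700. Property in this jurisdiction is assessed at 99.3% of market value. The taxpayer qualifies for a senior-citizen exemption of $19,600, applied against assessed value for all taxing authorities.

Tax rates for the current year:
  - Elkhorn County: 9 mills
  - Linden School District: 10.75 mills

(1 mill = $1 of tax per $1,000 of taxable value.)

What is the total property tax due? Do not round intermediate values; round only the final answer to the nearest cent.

$45,576.96

Assessed value = $2,343,700 × 0.993 = $2,327,294.1
Taxable value = $2,327,294.1 − $19,600 = $2,307,694.1
Elkhorn County: $2,307,694.1 × 0.009 = $20,769.2469
Linden School District: $2,307,694.1 × 0.01075 = $24,807.711575
Total = $20,769.2469 + $24,807.711575 = $45,576.958475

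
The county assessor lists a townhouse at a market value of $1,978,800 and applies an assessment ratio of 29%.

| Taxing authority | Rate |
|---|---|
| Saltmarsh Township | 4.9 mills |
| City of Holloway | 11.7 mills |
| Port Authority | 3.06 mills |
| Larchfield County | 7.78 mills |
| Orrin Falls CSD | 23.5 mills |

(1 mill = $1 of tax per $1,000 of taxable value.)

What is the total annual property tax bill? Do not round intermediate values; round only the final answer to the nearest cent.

$29,232.02

Assessed value = $1,978,800 × 0.29 = $573,852
Saltmarsh Township: $573,852 × 0.0049 = $2,811.8748
City of Holloway: $573,852 × 0.0117 = $6,714.0684
Port Authority: $573,852 × 0.00306 = $1,755.98712
Larchfield County: $573,852 × 0.00778 = $4,464.56856
Orrin Falls CSD: $573,852 × 0.0235 = $13,485.522
Total = $2,811.8748 + $6,714.0684 + $1,755.98712 + $4,464.56856 + $13,485.522 = $29,232.02088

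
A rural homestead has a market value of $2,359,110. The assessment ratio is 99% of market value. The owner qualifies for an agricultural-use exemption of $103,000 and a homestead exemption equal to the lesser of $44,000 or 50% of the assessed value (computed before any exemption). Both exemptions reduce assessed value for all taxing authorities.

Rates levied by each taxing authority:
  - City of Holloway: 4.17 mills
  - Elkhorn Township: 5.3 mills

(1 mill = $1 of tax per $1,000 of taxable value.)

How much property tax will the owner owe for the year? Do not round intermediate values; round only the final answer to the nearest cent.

Assessed value = $2,359,110 × 0.99 = $2,335,518.9
Homestead exemption = min($44,000, 50% × $2,335,518.9) = min($44,000, $1,167,759.45) = $44,000 (dollar cap binds)
Taxable value = $2,335,518.9 − $103,000 − $44,000 = $2,188,518.9
City of Holloway: $2,188,518.9 × 0.00417 = $9,126.123813
Elkhorn Township: $2,188,518.9 × 0.0053 = $11,599.15017
Total = $20,725.273983

$20,725.27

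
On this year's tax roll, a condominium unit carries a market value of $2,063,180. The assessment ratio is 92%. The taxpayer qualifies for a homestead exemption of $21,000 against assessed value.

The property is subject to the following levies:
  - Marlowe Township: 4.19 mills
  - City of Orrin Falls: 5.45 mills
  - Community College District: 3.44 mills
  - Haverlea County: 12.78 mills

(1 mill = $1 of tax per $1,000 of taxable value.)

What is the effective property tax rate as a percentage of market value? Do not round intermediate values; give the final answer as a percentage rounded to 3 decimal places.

Assessed value = $2,063,180 × 0.92 = $1,898,125.6
Taxable value = $1,898,125.6 − $21,000 = $1,877,125.6
Marlowe Township: $1,877,125.6 × 0.00419 = $7,865.156264
City of Orrin Falls: $1,877,125.6 × 0.00545 = $10,230.33452
Community College District: $1,877,125.6 × 0.00344 = $6,457.312064
Haverlea County: $1,877,125.6 × 0.01278 = $23,989.665168
Total tax = $48,542.468016
Effective rate = $48,542.468016 ÷ $2,063,180 = 2.353% of market value

2.353%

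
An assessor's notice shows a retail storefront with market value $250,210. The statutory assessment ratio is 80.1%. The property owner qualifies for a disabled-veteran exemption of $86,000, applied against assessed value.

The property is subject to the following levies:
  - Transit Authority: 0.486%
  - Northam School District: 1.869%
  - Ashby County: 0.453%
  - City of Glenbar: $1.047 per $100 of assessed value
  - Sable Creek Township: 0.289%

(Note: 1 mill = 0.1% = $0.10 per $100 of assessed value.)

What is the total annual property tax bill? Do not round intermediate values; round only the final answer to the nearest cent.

Assessed value = $250,210 × 0.801 = $200,418.21
Taxable value = $200,418.21 − $86,000 = $114,418.21
Transit Authority: $114,418.21 × 0.00486 = $556.0725006
Northam School District: $114,418.21 × 0.01869 = $2,138.4763449
Ashby County: $114,418.21 × 0.00453 = $518.3144913
City of Glenbar: $114,418.21 × 0.01047 = $1,197.9586587
Sable Creek Township: $114,418.21 × 0.00289 = $330.6686269
Total = $4,741.4906224

$4,741.49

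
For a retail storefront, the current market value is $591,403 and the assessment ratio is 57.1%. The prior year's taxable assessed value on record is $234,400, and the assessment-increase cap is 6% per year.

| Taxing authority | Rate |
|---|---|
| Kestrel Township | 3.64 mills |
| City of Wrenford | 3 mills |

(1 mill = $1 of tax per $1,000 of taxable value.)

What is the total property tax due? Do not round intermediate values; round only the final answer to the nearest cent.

$1,649.80

Uncapped assessed value = $591,403 × 0.571 = $337,691.113
Cap limit = $234,400 × 1.06 = $248,464
Taxable assessed value = min($337,691.113, $248,464) = $248,464 (cap binds)
Kestrel Township: $248,464 × 0.00364 = $904.40896
City of Wrenford: $248,464 × 0.003 = $745.392
Total = $1,649.80096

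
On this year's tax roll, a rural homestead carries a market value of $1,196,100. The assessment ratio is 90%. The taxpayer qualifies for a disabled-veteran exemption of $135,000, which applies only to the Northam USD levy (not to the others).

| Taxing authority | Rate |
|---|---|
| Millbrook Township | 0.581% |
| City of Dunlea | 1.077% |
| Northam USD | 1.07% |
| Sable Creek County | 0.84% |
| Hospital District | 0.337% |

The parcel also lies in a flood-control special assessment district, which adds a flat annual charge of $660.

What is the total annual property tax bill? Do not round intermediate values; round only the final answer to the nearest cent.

$41,252.43

Assessed value = $1,196,100 × 0.9 = $1,076,490
Millbrook Township: $1,076,490 × 0.00581 = $6,254.4069
City of Dunlea: $1,076,490 × 0.01077 = $11,593.7973
Northam USD: ($1,076,490 − $135,000) × 0.0107 = $941,490 × 0.0107 = $10,073.943
Sable Creek County: $1,076,490 × 0.0084 = $9,042.516
Hospital District: $1,076,490 × 0.00337 = $3,627.7713
Levies subtotal = $40,592.4345
Total = $40,592.4345 + $660 = $41,252.4345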